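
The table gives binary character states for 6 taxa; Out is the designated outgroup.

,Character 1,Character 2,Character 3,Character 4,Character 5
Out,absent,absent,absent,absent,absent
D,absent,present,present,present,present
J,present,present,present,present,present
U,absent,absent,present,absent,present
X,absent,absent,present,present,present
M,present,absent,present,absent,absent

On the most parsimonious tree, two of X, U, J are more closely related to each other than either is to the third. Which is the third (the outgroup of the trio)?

U

The outgroup has state 'absent' for every character, so 'present' is the derived state throughout.
Character 1 (state 'present') occurs in J and M but conflicts with the nesting implied by the other characters — most parsimoniously interpreted as homoplasy.
Only D and J show the derived state 'present' for Character 2, supporting them as a clade.
All ingroup taxa share the derived state 'present' for Character 3; it defines the ingroup but does not resolve relationships within it.
Character 4 (derived state 'present') is shared by D, J, and X — a synapomorphy uniting that clade.
Character 5 (derived state 'present') is shared by D, J, U, and X — a synapomorphy uniting that clade.
Most parsimonious ingroup topology: ((((D,J),X),U),M).
J and X share a more recent common ancestor with each other than either does with U, so U is the least closely related of the three.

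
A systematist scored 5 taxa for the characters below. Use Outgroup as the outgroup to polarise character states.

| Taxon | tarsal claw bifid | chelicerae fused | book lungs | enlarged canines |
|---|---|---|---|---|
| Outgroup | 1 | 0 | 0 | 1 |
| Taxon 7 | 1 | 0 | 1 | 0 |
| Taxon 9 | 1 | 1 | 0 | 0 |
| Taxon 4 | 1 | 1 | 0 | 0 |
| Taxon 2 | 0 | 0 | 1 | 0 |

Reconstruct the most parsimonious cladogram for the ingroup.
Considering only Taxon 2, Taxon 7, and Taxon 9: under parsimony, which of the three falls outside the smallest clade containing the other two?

Taxon 9

Character polarity is set by the outgroup: the derived state is whichever differs from the outgroup's state, so for tarsal claw bifid, enlarged canines the derived state is '0', and for the remaining characters it is '1'.
tarsal claw bifid: derived state '0' in Taxon 2 only — an autapomorphy, so it tells us nothing about relationships among taxa.
chelicerae fused: derived state '1' in Taxon 4 and Taxon 9 only — synapomorphy for {Taxon 4, Taxon 9}.
book lungs: derived state '1' in Taxon 2 and Taxon 7 only — synapomorphy for {Taxon 2, Taxon 7}.
enlarged canines (derived state '0') is shared by all ingroup taxa — unites the whole ingroup.
Most parsimonious ingroup topology: ((Taxon 7,Taxon 2),(Taxon 9,Taxon 4)).
Taxon 2 and Taxon 7 share a more recent common ancestor with each other than either does with Taxon 9, so Taxon 9 is the least closely related of the three.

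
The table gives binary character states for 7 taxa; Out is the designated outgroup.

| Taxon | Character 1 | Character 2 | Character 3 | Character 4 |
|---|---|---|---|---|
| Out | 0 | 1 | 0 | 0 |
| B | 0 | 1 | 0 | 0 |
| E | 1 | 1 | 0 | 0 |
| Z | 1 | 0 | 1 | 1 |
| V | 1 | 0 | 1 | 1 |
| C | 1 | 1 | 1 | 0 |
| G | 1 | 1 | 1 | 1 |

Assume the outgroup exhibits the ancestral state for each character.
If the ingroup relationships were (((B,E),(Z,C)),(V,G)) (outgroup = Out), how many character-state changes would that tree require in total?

8

Map each character onto (((B,E),(Z,C)),(V,G)) (rooted by Out) and count the minimum state changes it requires (Fitch parsimony):
Character 1: 2; Character 2: 2; Character 3: 2; Character 4: 2.
Total tree length = 8.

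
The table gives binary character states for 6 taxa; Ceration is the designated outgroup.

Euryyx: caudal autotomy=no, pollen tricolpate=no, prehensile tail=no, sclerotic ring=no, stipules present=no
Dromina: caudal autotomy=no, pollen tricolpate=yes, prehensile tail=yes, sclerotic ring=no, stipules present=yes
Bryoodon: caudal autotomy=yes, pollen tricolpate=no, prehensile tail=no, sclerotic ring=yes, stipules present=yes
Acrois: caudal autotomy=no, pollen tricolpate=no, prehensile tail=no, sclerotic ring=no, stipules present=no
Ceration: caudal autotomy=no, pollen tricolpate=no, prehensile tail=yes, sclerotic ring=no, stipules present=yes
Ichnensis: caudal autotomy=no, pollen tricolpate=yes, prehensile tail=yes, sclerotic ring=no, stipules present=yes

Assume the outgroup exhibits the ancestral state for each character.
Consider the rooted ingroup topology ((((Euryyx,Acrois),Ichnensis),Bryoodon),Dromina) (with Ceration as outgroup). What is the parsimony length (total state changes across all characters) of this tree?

Map each character onto ((((Euryyx,Acrois),Ichnensis),Bryoodon),Dromina) (rooted by Ceration) and count the minimum state changes it requires (Fitch parsimony):
caudal autotomy: 1; pollen tricolpate: 2; prehensile tail: 2; sclerotic ring: 1; stipules present: 1.
Total tree length = 7.

7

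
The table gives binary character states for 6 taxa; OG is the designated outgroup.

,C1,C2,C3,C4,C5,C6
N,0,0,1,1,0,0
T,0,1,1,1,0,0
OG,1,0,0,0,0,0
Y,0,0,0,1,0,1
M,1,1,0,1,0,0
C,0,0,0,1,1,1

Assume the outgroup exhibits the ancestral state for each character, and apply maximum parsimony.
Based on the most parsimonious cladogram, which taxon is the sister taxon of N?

T

Character polarity is set by the outgroup: the derived state is whichever differs from the outgroup's state, so for C1 the derived state is '0', and for the remaining characters it is '1'.
C1 (derived state '0') is shared by C, N, T, and Y — a synapomorphy uniting that clade.
C2 (state '1') occurs in M and T but conflicts with the nesting implied by the other characters — most parsimoniously interpreted as homoplasy.
C3 (derived state '1') is shared by N and T — a synapomorphy uniting that clade.
C4 (derived state '1') is shared by all ingroup taxa — unites the whole ingroup.
C5 (derived state '1') is unique to C (autapomorphy; uninformative for grouping).
Only C and Y show the derived state '1' for C6, supporting them as a clade.
Most parsimonious ingroup topology: (M,((N,T),(Y,C))).
N and T form a cherry on this tree, so they are sister taxa.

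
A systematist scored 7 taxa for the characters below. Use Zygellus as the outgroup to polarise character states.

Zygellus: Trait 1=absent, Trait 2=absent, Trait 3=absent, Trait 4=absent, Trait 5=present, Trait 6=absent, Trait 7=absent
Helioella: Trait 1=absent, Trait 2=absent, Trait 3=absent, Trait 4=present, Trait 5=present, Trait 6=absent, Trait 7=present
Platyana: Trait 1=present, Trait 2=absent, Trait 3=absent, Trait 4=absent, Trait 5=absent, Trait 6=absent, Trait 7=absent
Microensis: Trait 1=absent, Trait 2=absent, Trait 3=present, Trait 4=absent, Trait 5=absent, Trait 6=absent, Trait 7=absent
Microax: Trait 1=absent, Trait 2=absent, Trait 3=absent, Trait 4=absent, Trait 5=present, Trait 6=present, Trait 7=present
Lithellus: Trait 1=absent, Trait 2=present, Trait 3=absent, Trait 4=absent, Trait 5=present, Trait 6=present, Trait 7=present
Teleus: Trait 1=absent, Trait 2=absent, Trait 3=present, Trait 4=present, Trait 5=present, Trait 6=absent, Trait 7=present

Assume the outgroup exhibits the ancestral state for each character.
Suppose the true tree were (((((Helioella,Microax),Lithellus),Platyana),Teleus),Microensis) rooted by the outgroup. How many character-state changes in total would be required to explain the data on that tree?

12

Map each character onto (((((Helioella,Microax),Lithellus),Platyana),Teleus),Microensis) (rooted by Zygellus) and count the minimum state changes it requires (Fitch parsimony):
Trait 1: 1; Trait 2: 1; Trait 3: 2; Trait 4: 2; Trait 5: 2; Trait 6: 2; Trait 7: 2.
Total tree length = 12.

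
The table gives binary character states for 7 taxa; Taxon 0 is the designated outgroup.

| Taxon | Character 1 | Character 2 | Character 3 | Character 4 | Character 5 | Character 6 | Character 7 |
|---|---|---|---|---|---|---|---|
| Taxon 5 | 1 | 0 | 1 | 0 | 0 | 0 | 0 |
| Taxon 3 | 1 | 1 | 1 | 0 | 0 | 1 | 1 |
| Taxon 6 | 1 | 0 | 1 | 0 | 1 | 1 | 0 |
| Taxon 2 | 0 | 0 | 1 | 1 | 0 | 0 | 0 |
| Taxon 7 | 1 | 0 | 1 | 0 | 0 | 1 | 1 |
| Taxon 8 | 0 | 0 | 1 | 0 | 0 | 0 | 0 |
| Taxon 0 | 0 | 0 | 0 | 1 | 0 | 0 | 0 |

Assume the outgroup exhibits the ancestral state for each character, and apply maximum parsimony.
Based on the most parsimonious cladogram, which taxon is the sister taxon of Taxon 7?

Character polarity is set by the outgroup: the derived state is whichever differs from the outgroup's state, so for Character 4 the derived state is '0', and for the remaining characters it is '1'.
Character 1: derived state '1' in Taxon 3, Taxon 5, Taxon 6, and Taxon 7 only — synapomorphy for {Taxon 3, Taxon 5, Taxon 6, Taxon 7}.
Character 2 (derived state '1') is unique to Taxon 3 (autapomorphy; uninformative for grouping).
All ingroup taxa share the derived state '1' for Character 3; it defines the ingroup but does not resolve relationships within it.
Only Taxon 3, Taxon 5, Taxon 6, Taxon 7, and Taxon 8 show the derived state '0' for Character 4, supporting them as a clade.
Character 5: derived state '1' in Taxon 6 only — an autapomorphy, so it tells us nothing about relationships among taxa.
Only Taxon 3, Taxon 6, and Taxon 7 show the derived state '1' for Character 6, supporting them as a clade.
Character 7: derived state '1' in Taxon 3 and Taxon 7 only — synapomorphy for {Taxon 3, Taxon 7}.
Most parsimonious ingroup topology: (((((Taxon 7,Taxon 3),Taxon 6),Taxon 5),Taxon 8),Taxon 2).
Taxon 7 and Taxon 3 form a cherry on this tree, so they are sister taxa.

Taxon 3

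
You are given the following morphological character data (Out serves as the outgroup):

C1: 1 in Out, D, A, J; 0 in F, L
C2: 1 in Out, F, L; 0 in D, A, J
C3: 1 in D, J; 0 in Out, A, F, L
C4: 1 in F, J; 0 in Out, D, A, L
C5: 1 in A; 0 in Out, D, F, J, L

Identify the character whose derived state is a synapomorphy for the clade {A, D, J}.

Character polarity is set by the outgroup: the derived state is whichever differs from the outgroup's state, so for C1, C2 the derived state is '0', and for the remaining characters it is '1'.
C1: derived state '0' in F and L only — synapomorphy for {F, L}.
C2 (derived state '0') is shared by A, D, and J — a synapomorphy uniting that clade.
C3: derived state '1' in D and J only — synapomorphy for {D, J}.
C4 (state '1') occurs in F and J but conflicts with the nesting implied by the other characters — most parsimoniously interpreted as homoplasy.
C5 (derived state '1') is unique to A (autapomorphy; uninformative for grouping).
Most parsimonious ingroup topology: (((D,J),A),(F,L)).
The clade {A, D, J} is supported by C2: its derived state '0' occurs in exactly those taxa and in no other taxon (including the outgroup).

C2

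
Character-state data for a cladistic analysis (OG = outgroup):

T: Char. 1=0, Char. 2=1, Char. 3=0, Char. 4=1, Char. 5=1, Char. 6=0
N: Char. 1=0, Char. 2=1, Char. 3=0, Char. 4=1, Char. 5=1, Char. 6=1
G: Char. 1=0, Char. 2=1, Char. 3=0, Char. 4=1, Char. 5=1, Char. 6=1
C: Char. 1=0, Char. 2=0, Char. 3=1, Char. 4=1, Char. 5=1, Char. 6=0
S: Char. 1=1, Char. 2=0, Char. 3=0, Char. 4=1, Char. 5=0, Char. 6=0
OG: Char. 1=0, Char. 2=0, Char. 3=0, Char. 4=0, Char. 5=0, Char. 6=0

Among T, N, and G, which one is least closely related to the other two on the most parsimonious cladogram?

T

The outgroup has state '0' for every character, so '1' is the derived state throughout.
Char. 1 (derived state '1') is unique to S (autapomorphy; uninformative for grouping).
Char. 2: derived state '1' in G, N, and T only — synapomorphy for {G, N, T}.
Char. 3 (derived state '1') is unique to C (autapomorphy; uninformative for grouping).
Char. 4 (derived state '1') is shared by all ingroup taxa — unites the whole ingroup.
Only C, G, N, and T show the derived state '1' for Char. 5, supporting them as a clade.
Char. 6 (derived state '1') is shared by G and N — a synapomorphy uniting that clade.
Most parsimonious ingroup topology: (((T,(G,N)),C),S).
N and G share a more recent common ancestor with each other than either does with T, so T is the least closely related of the three.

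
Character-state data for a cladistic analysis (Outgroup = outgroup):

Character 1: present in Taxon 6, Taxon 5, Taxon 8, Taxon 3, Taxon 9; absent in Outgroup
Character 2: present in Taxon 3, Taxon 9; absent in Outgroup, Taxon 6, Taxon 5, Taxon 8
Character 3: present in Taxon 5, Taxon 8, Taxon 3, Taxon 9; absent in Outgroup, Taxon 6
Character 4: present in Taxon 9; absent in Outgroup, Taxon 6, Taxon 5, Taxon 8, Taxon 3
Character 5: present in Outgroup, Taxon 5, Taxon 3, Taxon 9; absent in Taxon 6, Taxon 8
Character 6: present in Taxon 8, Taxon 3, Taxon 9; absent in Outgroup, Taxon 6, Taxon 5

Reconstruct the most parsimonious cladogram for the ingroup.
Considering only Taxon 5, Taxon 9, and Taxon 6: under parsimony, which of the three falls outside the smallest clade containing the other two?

Character polarity is set by the outgroup: the derived state is whichever differs from the outgroup's state, so for Character 5 the derived state is 'absent', and for the remaining characters it is 'present'.
Character 1 (derived state 'present') is shared by all ingroup taxa — unites the whole ingroup.
Character 2: derived state 'present' in Taxon 3 and Taxon 9 only — synapomorphy for {Taxon 3, Taxon 9}.
Only Taxon 3, Taxon 5, Taxon 8, and Taxon 9 show the derived state 'present' for Character 3, supporting them as a clade.
Character 4 (derived state 'present') is unique to Taxon 9 (autapomorphy; uninformative for grouping).
Character 5 groups Taxon 6 and Taxon 8, which is incompatible with the clades supported by the remaining characters; treating it as convergent (homoplasy) costs fewer steps than any alternative tree.
Character 6: derived state 'present' in Taxon 3, Taxon 8, and Taxon 9 only — synapomorphy for {Taxon 3, Taxon 8, Taxon 9}.
Most parsimonious ingroup topology: (Taxon 6,(Taxon 5,(Taxon 8,(Taxon 3,Taxon 9)))).
Taxon 5 and Taxon 9 share a more recent common ancestor with each other than either does with Taxon 6, so Taxon 6 is the least closely related of the three.

Taxon 6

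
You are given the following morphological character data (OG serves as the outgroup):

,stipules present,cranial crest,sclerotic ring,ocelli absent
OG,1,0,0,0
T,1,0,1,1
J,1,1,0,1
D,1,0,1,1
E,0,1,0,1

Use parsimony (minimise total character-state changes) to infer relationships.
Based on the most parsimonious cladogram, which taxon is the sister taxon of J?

Character polarity is set by the outgroup: the derived state is whichever differs from the outgroup's state, so for stipules present the derived state is '0', and for the remaining characters it is '1'.
stipules present: derived state '0' in E only — an autapomorphy, so it tells us nothing about relationships among taxa.
cranial crest (derived state '1') is shared by E and J — a synapomorphy uniting that clade.
sclerotic ring (derived state '1') is shared by D and T — a synapomorphy uniting that clade.
ocelli absent (derived state '1') is shared by all ingroup taxa — unites the whole ingroup.
Most parsimonious ingroup topology: ((J,E),(T,D)).
J and E form a cherry on this tree, so they are sister taxa.

E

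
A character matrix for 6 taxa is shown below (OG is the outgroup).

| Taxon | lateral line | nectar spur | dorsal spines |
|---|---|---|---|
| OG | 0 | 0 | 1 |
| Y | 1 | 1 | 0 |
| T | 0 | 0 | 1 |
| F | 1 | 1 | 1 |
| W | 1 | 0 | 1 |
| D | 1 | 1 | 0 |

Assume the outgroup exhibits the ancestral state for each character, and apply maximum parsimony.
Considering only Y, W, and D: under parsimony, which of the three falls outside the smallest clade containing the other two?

W

Character polarity is set by the outgroup: the derived state is whichever differs from the outgroup's state, so for dorsal spines the derived state is '0', and for the remaining characters it is '1'.
lateral line (derived state '1') is shared by D, F, W, and Y — a synapomorphy uniting that clade.
Only D, F, and Y show the derived state '1' for nectar spur, supporting them as a clade.
Only D and Y show the derived state '0' for dorsal spines, supporting them as a clade.
Most parsimonious ingroup topology: ((((Y,D),F),W),T).
Y and D share a more recent common ancestor with each other than either does with W, so W is the least closely related of the three.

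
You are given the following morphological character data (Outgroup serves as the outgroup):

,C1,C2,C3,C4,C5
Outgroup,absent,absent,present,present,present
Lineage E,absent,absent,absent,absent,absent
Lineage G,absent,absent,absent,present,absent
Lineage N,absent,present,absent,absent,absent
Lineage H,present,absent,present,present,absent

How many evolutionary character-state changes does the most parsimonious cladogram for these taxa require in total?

5

Character polarity is set by the outgroup: the derived state is whichever differs from the outgroup's state, so for C3, C4, C5 the derived state is 'absent', and for the remaining characters it is 'present'.
C1 (derived state 'present') is unique to Lineage H (autapomorphy; uninformative for grouping).
C2 (derived state 'present') is unique to Lineage N (autapomorphy; uninformative for grouping).
C3: derived state 'absent' in Lineage E, Lineage G, and Lineage N only — synapomorphy for {Lineage E, Lineage G, Lineage N}.
C4 (derived state 'absent') is shared by Lineage E and Lineage N — a synapomorphy uniting that clade.
C5 (derived state 'absent') is shared by all ingroup taxa — unites the whole ingroup.
Most parsimonious ingroup topology: (((Lineage E,Lineage N),Lineage G),Lineage H).
Changes per character on this tree: C1: 1; C2: 1; C3: 1; C4: 1; C5: 1.
Total = 5.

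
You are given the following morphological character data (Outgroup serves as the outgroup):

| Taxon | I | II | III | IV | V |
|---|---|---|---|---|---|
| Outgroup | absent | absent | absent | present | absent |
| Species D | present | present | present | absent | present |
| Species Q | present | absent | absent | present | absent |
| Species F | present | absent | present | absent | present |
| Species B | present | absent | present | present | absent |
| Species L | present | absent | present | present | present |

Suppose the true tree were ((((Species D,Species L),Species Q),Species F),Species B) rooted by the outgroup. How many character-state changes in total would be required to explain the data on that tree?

Map each character onto ((((Species D,Species L),Species Q),Species F),Species B) (rooted by Outgroup) and count the minimum state changes it requires (Fitch parsimony):
I: 1; II: 1; III: 2; IV: 2; V: 2.
Total tree length = 8.

8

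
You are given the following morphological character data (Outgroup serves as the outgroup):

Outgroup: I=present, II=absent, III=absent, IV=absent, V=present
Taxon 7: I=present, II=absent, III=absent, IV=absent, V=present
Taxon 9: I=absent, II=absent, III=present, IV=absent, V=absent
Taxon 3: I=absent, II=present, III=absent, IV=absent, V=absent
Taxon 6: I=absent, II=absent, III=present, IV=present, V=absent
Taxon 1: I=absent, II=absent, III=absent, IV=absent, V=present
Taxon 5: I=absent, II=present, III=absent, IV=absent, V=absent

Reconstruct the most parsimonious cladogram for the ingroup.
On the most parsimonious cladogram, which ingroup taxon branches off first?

Taxon 7

Character polarity is set by the outgroup: the derived state is whichever differs from the outgroup's state, so for I, V the derived state is 'absent', and for the remaining characters it is 'present'.
I: derived state 'absent' in Taxon 1, Taxon 3, Taxon 5, Taxon 6, and Taxon 9 only — synapomorphy for {Taxon 1, Taxon 3, Taxon 5, Taxon 6, Taxon 9}.
Only Taxon 3 and Taxon 5 show the derived state 'present' for II, supporting them as a clade.
III: derived state 'present' in Taxon 6 and Taxon 9 only — synapomorphy for {Taxon 6, Taxon 9}.
IV (derived state 'present') is unique to Taxon 6 (autapomorphy; uninformative for grouping).
Only Taxon 3, Taxon 5, Taxon 6, and Taxon 9 show the derived state 'absent' for V, supporting them as a clade.
Most parsimonious ingroup topology: (Taxon 7,(((Taxon 9,Taxon 6),(Taxon 3,Taxon 5)),Taxon 1)).
Taxon 7 is sister to the clade containing all other ingroup taxa, so it is the earliest-diverging (most basal) ingroup lineage.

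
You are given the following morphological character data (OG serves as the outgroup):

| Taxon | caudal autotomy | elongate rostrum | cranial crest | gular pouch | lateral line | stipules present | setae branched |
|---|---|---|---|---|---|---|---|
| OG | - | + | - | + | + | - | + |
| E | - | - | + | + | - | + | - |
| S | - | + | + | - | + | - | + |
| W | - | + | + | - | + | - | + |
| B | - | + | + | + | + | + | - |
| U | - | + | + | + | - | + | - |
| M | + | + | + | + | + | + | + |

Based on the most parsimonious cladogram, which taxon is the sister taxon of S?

W

Character polarity is set by the outgroup: the derived state is whichever differs from the outgroup's state, so for elongate rostrum, gular pouch, lateral line, setae branched the derived state is '-', and for the remaining characters it is '+'.
caudal autotomy (derived state '+') is unique to M (autapomorphy; uninformative for grouping).
elongate rostrum: derived state '-' in E only — an autapomorphy, so it tells us nothing about relationships among taxa.
cranial crest (derived state '+') is shared by all ingroup taxa — unites the whole ingroup.
Only S and W show the derived state '-' for gular pouch, supporting them as a clade.
lateral line: derived state '-' in E and U only — synapomorphy for {E, U}.
stipules present: derived state '+' in B, E, M, and U only — synapomorphy for {B, E, M, U}.
setae branched: derived state '-' in B, E, and U only — synapomorphy for {B, E, U}.
Most parsimonious ingroup topology: ((((E,U),B),M),(S,W)).
S and W form a cherry on this tree, so they are sister taxa.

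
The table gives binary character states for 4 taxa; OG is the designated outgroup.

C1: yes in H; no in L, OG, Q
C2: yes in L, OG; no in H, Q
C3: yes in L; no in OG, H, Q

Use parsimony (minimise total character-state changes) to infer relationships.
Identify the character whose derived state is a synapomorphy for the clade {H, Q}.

Character polarity is set by the outgroup: the derived state is whichever differs from the outgroup's state, so for C2 the derived state is 'no', and for the remaining characters it is 'yes'.
C1: derived state 'yes' in H only — an autapomorphy, so it tells us nothing about relationships among taxa.
C2 (derived state 'no') is shared by H and Q — a synapomorphy uniting that clade.
C3: derived state 'yes' in L only — an autapomorphy, so it tells us nothing about relationships among taxa.
Most parsimonious ingroup topology: (L,(Q,H)).
The clade {H, Q} is supported by C2: its derived state 'no' occurs in exactly those taxa and in no other taxon (including the outgroup).

C2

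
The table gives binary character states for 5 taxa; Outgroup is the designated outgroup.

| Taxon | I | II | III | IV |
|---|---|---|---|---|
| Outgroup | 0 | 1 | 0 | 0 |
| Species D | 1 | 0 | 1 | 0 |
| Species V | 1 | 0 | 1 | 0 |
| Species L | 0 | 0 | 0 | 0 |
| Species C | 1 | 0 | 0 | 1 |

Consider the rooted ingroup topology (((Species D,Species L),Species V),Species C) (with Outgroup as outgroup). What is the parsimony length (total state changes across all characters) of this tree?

6

Map each character onto (((Species D,Species L),Species V),Species C) (rooted by Outgroup) and count the minimum state changes it requires (Fitch parsimony):
I: 2; II: 1; III: 2; IV: 1.
Total tree length = 6.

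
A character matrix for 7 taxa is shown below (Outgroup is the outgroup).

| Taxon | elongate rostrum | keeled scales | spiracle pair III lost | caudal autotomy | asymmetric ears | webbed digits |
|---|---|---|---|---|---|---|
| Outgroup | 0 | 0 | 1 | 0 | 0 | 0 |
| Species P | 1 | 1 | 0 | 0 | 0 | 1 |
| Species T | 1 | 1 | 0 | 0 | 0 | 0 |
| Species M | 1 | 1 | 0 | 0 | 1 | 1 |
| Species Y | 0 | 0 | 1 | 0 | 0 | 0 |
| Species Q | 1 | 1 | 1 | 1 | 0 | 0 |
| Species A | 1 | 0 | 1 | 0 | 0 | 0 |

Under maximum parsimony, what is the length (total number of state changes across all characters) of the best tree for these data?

Character polarity is set by the outgroup: the derived state is whichever differs from the outgroup's state, so for spiracle pair III lost the derived state is '0', and for the remaining characters it is '1'.
elongate rostrum: derived state '1' in Species A, Species M, Species P, Species Q, and Species T only — synapomorphy for {Species A, Species M, Species P, Species Q, Species T}.
keeled scales (derived state '1') is shared by Species M, Species P, Species Q, and Species T — a synapomorphy uniting that clade.
Only Species M, Species P, and Species T show the derived state '0' for spiracle pair III lost, supporting them as a clade.
caudal autotomy: derived state '1' in Species Q only — an autapomorphy, so it tells us nothing about relationships among taxa.
asymmetric ears (derived state '1') is unique to Species M (autapomorphy; uninformative for grouping).
webbed digits (derived state '1') is shared by Species M and Species P — a synapomorphy uniting that clade.
Most parsimonious ingroup topology: (((Species Q,((Species P,Species M),Species T)),Species A),Species Y).
Changes per character on this tree: elongate rostrum: 1; keeled scales: 1; spiracle pair III lost: 1; caudal autotomy: 1; asymmetric ears: 1; webbed digits: 1.
Total = 6.

6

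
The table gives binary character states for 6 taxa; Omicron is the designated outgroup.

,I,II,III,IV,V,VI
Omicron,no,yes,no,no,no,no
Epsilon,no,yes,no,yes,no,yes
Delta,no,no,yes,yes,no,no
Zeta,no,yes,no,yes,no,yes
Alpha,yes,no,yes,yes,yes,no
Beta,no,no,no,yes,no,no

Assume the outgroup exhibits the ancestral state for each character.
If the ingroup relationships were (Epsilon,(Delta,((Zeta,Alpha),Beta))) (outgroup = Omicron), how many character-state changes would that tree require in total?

Map each character onto (Epsilon,(Delta,((Zeta,Alpha),Beta))) (rooted by Omicron) and count the minimum state changes it requires (Fitch parsimony):
I: 1; II: 2; III: 2; IV: 1; V: 1; VI: 2.
Total tree length = 9.

9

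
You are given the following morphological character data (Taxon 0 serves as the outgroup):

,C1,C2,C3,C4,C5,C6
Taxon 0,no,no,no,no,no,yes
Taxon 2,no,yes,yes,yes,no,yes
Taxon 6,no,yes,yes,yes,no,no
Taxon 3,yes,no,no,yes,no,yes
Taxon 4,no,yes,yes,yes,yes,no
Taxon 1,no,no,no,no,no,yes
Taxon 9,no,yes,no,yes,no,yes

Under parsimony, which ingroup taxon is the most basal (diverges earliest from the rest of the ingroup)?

Taxon 1

Character polarity is set by the outgroup: the derived state is whichever differs from the outgroup's state, so for C6 the derived state is 'no', and for the remaining characters it is 'yes'.
C1: derived state 'yes' in Taxon 3 only — an autapomorphy, so it tells us nothing about relationships among taxa.
C2 (derived state 'yes') is shared by Taxon 2, Taxon 4, Taxon 6, and Taxon 9 — a synapomorphy uniting that clade.
C3: derived state 'yes' in Taxon 2, Taxon 4, and Taxon 6 only — synapomorphy for {Taxon 2, Taxon 4, Taxon 6}.
C4: derived state 'yes' in Taxon 2, Taxon 3, Taxon 4, Taxon 6, and Taxon 9 only — synapomorphy for {Taxon 2, Taxon 3, Taxon 4, Taxon 6, Taxon 9}.
C5: derived state 'yes' in Taxon 4 only — an autapomorphy, so it tells us nothing about relationships among taxa.
Only Taxon 4 and Taxon 6 show the derived state 'no' for C6, supporting them as a clade.
Most parsimonious ingroup topology: ((((Taxon 2,(Taxon 6,Taxon 4)),Taxon 9),Taxon 3),Taxon 1).
Taxon 1 is sister to the clade containing all other ingroup taxa, so it is the earliest-diverging (most basal) ingroup lineage.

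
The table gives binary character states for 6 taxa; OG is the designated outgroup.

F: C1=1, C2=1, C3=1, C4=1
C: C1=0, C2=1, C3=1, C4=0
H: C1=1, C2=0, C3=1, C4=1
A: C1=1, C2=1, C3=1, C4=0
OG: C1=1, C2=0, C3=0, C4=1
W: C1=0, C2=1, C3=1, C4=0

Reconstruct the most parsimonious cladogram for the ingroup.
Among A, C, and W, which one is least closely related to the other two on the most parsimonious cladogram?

A

Character polarity is set by the outgroup: the derived state is whichever differs from the outgroup's state, so for C1, C4 the derived state is '0', and for the remaining characters it is '1'.
Only C and W show the derived state '0' for C1, supporting them as a clade.
C2 (derived state '1') is shared by A, C, F, and W — a synapomorphy uniting that clade.
All ingroup taxa share the derived state '1' for C3; it defines the ingroup but does not resolve relationships within it.
C4 (derived state '0') is shared by A, C, and W — a synapomorphy uniting that clade.
Most parsimonious ingroup topology: ((F,(A,(C,W))),H).
W and C share a more recent common ancestor with each other than either does with A, so A is the least closely related of the three.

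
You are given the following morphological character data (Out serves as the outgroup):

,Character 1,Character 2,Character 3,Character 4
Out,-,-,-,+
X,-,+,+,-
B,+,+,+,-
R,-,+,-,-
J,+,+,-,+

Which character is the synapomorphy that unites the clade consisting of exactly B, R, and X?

Character 4

Character polarity is set by the outgroup: the derived state is whichever differs from the outgroup's state, so for Character 4 the derived state is '-', and for the remaining characters it is '+'.
Character 1 groups B and J, which is incompatible with the clades supported by the remaining characters; treating it as convergent (homoplasy) costs fewer steps than any alternative tree.
Character 2 (derived state '+') is shared by all ingroup taxa — unites the whole ingroup.
Character 3 (derived state '+') is shared by B and X — a synapomorphy uniting that clade.
Only B, R, and X show the derived state '-' for Character 4, supporting them as a clade.
Most parsimonious ingroup topology: (((X,B),R),J).
The clade {B, R, X} is supported by Character 4: its derived state '-' occurs in exactly those taxa and in no other taxon (including the outgroup).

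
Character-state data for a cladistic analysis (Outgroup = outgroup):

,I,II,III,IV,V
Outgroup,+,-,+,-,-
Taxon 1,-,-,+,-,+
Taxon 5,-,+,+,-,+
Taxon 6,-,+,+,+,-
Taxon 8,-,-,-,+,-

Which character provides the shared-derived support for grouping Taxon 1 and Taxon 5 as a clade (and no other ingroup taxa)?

Character polarity is set by the outgroup: the derived state is whichever differs from the outgroup's state, so for I, III the derived state is '-', and for the remaining characters it is '+'.
I (derived state '-') is shared by all ingroup taxa — unites the whole ingroup.
II groups Taxon 5 and Taxon 6, which is incompatible with the clades supported by the remaining characters; treating it as convergent (homoplasy) costs fewer steps than any alternative tree.
III: derived state '-' in Taxon 8 only — an autapomorphy, so it tells us nothing about relationships among taxa.
Only Taxon 6 and Taxon 8 show the derived state '+' for IV, supporting them as a clade.
V (derived state '+') is shared by Taxon 1 and Taxon 5 — a synapomorphy uniting that clade.
Most parsimonious ingroup topology: ((Taxon 1,Taxon 5),(Taxon 6,Taxon 8)).
The clade {Taxon 1, Taxon 5} is supported by V: its derived state '+' occurs in exactly those taxa and in no other taxon (including the outgroup).

V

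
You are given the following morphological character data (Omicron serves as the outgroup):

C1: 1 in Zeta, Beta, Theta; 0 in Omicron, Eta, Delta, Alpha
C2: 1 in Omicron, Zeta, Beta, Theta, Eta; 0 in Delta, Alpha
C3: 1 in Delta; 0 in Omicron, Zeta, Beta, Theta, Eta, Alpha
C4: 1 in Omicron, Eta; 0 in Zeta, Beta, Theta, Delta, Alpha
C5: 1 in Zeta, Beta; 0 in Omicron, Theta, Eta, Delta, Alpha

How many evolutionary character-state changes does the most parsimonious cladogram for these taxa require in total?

Character polarity is set by the outgroup: the derived state is whichever differs from the outgroup's state, so for C2, C4 the derived state is '0', and for the remaining characters it is '1'.
Only Beta, Theta, and Zeta show the derived state '1' for C1, supporting them as a clade.
C2 (derived state '0') is shared by Alpha and Delta — a synapomorphy uniting that clade.
C3 (derived state '1') is unique to Delta (autapomorphy; uninformative for grouping).
C4 (derived state '0') is shared by Alpha, Beta, Delta, Theta, and Zeta — a synapomorphy uniting that clade.
C5: derived state '1' in Beta and Zeta only — synapomorphy for {Beta, Zeta}.
Most parsimonious ingroup topology: ((((Zeta,Beta),Theta),(Delta,Alpha)),Eta).
Changes per character on this tree: C1: 1; C2: 1; C3: 1; C4: 1; C5: 1.
Total = 5.

5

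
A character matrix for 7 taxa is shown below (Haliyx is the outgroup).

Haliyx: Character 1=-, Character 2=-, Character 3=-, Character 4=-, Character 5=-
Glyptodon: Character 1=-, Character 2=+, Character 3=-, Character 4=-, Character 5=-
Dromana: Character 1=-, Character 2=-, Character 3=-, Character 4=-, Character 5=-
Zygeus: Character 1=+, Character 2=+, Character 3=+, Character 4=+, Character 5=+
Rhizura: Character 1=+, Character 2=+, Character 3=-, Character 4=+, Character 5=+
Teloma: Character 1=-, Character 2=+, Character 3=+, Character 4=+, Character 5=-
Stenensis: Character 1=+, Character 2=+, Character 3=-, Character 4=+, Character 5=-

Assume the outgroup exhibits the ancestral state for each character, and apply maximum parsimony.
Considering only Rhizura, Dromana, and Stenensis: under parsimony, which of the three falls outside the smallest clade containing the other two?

The outgroup has state '-' for every character, so '+' is the derived state throughout.
Character 1 (derived state '+') is shared by Rhizura, Stenensis, and Zygeus — a synapomorphy uniting that clade.
Character 2 (derived state '+') is shared by Glyptodon, Rhizura, Stenensis, Teloma, and Zygeus — a synapomorphy uniting that clade.
Character 3 (state '+') occurs in Teloma and Zygeus but conflicts with the nesting implied by the other characters — most parsimoniously interpreted as homoplasy.
Only Rhizura, Stenensis, Teloma, and Zygeus show the derived state '+' for Character 4, supporting them as a clade.
Only Rhizura and Zygeus show the derived state '+' for Character 5, supporting them as a clade.
Most parsimonious ingroup topology: ((Glyptodon,(((Zygeus,Rhizura),Stenensis),Teloma)),Dromana).
Rhizura and Stenensis share a more recent common ancestor with each other than either does with Dromana, so Dromana is the least closely related of the three.

Dromana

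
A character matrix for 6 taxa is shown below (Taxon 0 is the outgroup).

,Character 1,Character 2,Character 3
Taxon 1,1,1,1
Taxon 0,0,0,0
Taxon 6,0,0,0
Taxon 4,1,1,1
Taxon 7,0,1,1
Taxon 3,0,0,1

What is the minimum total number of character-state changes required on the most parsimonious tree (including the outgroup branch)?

3

The outgroup has state '0' for every character, so '1' is the derived state throughout.
Only Taxon 1 and Taxon 4 show the derived state '1' for Character 1, supporting them as a clade.
Character 2 (derived state '1') is shared by Taxon 1, Taxon 4, and Taxon 7 — a synapomorphy uniting that clade.
Only Taxon 1, Taxon 3, Taxon 4, and Taxon 7 show the derived state '1' for Character 3, supporting them as a clade.
Most parsimonious ingroup topology: (Taxon 6,((Taxon 7,(Taxon 4,Taxon 1)),Taxon 3)).
Changes per character on this tree: Character 1: 1; Character 2: 1; Character 3: 1.
Total = 3.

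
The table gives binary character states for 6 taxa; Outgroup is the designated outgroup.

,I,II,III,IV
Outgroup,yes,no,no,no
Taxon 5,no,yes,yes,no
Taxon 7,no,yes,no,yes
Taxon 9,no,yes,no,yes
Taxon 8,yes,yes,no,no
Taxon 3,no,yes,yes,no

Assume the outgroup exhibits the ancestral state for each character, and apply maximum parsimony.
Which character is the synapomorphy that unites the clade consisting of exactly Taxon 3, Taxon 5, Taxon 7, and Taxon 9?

Character polarity is set by the outgroup: the derived state is whichever differs from the outgroup's state, so for I the derived state is 'no', and for the remaining characters it is 'yes'.
I: derived state 'no' in Taxon 3, Taxon 5, Taxon 7, and Taxon 9 only — synapomorphy for {Taxon 3, Taxon 5, Taxon 7, Taxon 9}.
II (derived state 'yes') is shared by all ingroup taxa — unites the whole ingroup.
III: derived state 'yes' in Taxon 3 and Taxon 5 only — synapomorphy for {Taxon 3, Taxon 5}.
Only Taxon 7 and Taxon 9 show the derived state 'yes' for IV, supporting them as a clade.
Most parsimonious ingroup topology: (((Taxon 5,Taxon 3),(Taxon 7,Taxon 9)),Taxon 8).
The clade {Taxon 3, Taxon 5, Taxon 7, Taxon 9} is supported by I: its derived state 'no' occurs in exactly those taxa and in no other taxon (including the outgroup).

I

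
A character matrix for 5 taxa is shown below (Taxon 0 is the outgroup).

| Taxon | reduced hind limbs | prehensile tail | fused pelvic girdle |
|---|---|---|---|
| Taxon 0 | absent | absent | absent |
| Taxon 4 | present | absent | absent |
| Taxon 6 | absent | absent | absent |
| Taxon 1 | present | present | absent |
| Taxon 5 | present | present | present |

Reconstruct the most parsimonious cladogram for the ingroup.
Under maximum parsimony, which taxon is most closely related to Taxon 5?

The outgroup has state 'absent' for every character, so 'present' is the derived state throughout.
reduced hind limbs (derived state 'present') is shared by Taxon 1, Taxon 4, and Taxon 5 — a synapomorphy uniting that clade.
Only Taxon 1 and Taxon 5 show the derived state 'present' for prehensile tail, supporting them as a clade.
fused pelvic girdle (derived state 'present') is unique to Taxon 5 (autapomorphy; uninformative for grouping).
Most parsimonious ingroup topology: ((Taxon 4,(Taxon 1,Taxon 5)),Taxon 6).
Taxon 5 and Taxon 1 form a cherry on this tree, so they are sister taxa.

Taxon 1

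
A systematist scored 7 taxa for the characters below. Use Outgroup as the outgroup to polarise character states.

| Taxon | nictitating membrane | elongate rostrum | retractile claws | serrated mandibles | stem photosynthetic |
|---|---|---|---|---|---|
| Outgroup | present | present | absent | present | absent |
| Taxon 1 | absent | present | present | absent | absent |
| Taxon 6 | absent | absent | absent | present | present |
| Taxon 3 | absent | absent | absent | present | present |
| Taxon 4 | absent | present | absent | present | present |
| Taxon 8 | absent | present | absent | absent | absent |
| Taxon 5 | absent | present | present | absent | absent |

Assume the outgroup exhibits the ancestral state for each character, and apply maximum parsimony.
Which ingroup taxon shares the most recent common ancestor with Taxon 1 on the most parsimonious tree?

Taxon 5

Character polarity is set by the outgroup: the derived state is whichever differs from the outgroup's state, so for nictitating membrane, elongate rostrum, serrated mandibles the derived state is 'absent', and for the remaining characters it is 'present'.
nictitating membrane (derived state 'absent') is shared by all ingroup taxa — unites the whole ingroup.
elongate rostrum: derived state 'absent' in Taxon 3 and Taxon 6 only — synapomorphy for {Taxon 3, Taxon 6}.
Only Taxon 1 and Taxon 5 show the derived state 'present' for retractile claws, supporting them as a clade.
serrated mandibles (derived state 'absent') is shared by Taxon 1, Taxon 5, and Taxon 8 — a synapomorphy uniting that clade.
Only Taxon 3, Taxon 4, and Taxon 6 show the derived state 'present' for stem photosynthetic, supporting them as a clade.
Most parsimonious ingroup topology: (((Taxon 1,Taxon 5),Taxon 8),((Taxon 6,Taxon 3),Taxon 4)).
Taxon 1 and Taxon 5 form a cherry on this tree, so they are sister taxa.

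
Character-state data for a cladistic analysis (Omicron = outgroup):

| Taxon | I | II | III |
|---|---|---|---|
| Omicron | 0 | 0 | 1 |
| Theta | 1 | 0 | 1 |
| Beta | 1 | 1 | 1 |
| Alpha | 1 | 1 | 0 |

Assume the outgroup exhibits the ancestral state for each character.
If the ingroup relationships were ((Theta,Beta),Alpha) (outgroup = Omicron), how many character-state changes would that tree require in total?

Map each character onto ((Theta,Beta),Alpha) (rooted by Omicron) and count the minimum state changes it requires (Fitch parsimony):
I: 1; II: 2; III: 1.
Total tree length = 4.

4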